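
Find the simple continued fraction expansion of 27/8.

Run the Euclidean algorithm on 27 and 8; the successive quotients are the partial quotients a_0, a_1, ... (each step inverts the fractional part left over by the previous one):
  27 = 3*8 + 3, so a_0 = 3.
  8 = 2*3 + 2, so a_1 = 2.
  3 = 1*2 + 1, so a_2 = 1.
  2 = 2*1 + 0, so a_3 = 2.
The remainder reaches 0 after 4 divisions, so the expansion has 4 partial quotients, read off in order.

[3; 2, 1, 2]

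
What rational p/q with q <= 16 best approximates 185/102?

29/16

Expand x = 185/102 as a continued fraction with the Euclidean algorithm:
  185 = 1*102 + 83, so a_0 = 1.
  102 = 1*83 + 19, so a_1 = 1.
  83 = 4*19 + 7, so a_2 = 4.
  19 = 2*7 + 5, so a_3 = 2.
  7 = 1*5 + 2, so a_4 = 1.
  5 = 2*2 + 1, so a_5 = 2.
  2 = 2*1 + 0, so a_6 = 2.
so x = [1; 1, 4, 2, 1, 2, 2].
Convergents (p_i = a_i*p_{i-1} + p_{i-2}, q_i = a_i*q_{i-1} + q_{i-2} with p_{-2}=0, p_{-1}=1, q_{-2}=1, q_{-1}=0), until the denominator exceeds 16:
  i=0: a_0=1, p_0 = 1*1 + 0 = 1, q_0 = 1*0 + 1 = 1.
  i=1: a_1=1, p_1 = 1*1 + 1 = 2, q_1 = 1*1 + 0 = 1.
  i=2: a_2=4, p_2 = 4*2 + 1 = 9, q_2 = 4*1 + 1 = 5.
  i=3: a_3=2, p_3 = 2*9 + 2 = 20, q_3 = 2*5 + 1 = 11.
  i=4: a_4=1, p_4 = 1*20 + 9 = 29, q_4 = 1*11 + 5 = 16.
  i=5: a_5=2, p_5 = 2*29 + 20 = 78, q_5 = 2*16 + 11 = 43.
q_5 = 43 > 16, so the last convergent with denominator <= 16 is p_4/q_4 = 29/16.
The closest fraction with denominator <= 16 is either p_4/q_4 or the intermediate fraction (k*p_4 + p_3)/(k*q_4 + q_3) with the largest k >= 1 whose denominator stays <= 16; these approach x as k grows, and every other convergent or intermediate fraction in range is farther away.
Largest k: floor((16 - q_3)/q_4) = floor((16 - 11)/16) = 0.
Since k = 0, no intermediate fraction beyond p_4/q_4 has denominator <= 16, so the convergent 29/16 is the closest (its error is |185*16 - 29*102|/(102*16) = 2/1632).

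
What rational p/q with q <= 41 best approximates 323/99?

Expand x = 323/99 as a continued fraction with the Euclidean algorithm:
  323 = 3*99 + 26, so a_0 = 3.
  99 = 3*26 + 21, so a_1 = 3.
  26 = 1*21 + 5, so a_2 = 1.
  21 = 4*5 + 1, so a_3 = 4.
  5 = 5*1 + 0, so a_4 = 5.
so x = [3; 3, 1, 4, 5].
Convergents (p_i = a_i*p_{i-1} + p_{i-2}, q_i = a_i*q_{i-1} + q_{i-2} with p_{-2}=0, p_{-1}=1, q_{-2}=1, q_{-1}=0), until the denominator exceeds 41:
  i=0: a_0=3, p_0 = 3*1 + 0 = 3, q_0 = 3*0 + 1 = 1.
  i=1: a_1=3, p_1 = 3*3 + 1 = 10, q_1 = 3*1 + 0 = 3.
  i=2: a_2=1, p_2 = 1*10 + 3 = 13, q_2 = 1*3 + 1 = 4.
  i=3: a_3=4, p_3 = 4*13 + 10 = 62, q_3 = 4*4 + 3 = 19.
  i=4: a_4=5, p_4 = 5*62 + 13 = 323, q_4 = 5*19 + 4 = 99.
q_4 = 99 > 41, so the last convergent with denominator <= 41 is p_3/q_3 = 62/19.
The closest fraction with denominator <= 41 is either p_3/q_3 or the intermediate fraction (k*p_3 + p_2)/(k*q_3 + q_2) with the largest k >= 1 whose denominator stays <= 41; these approach x as k grows, and every other convergent or intermediate fraction in range is farther away.
Largest k: floor((41 - q_2)/q_3) = floor((41 - 4)/19) = 1.
That gives (1*62 + 13)/(1*19 + 4) = 75/23.
Compare the errors: |x - 62/19| = |323*19 - 62*99|/(99*19) = 1/1881, and |x - 75/23| = |323*23 - 75*99|/(99*23) = 4/2277.
Cross-multiplying, 1*2277 = 2277 < 7524 = 4*1881, so 1/1881 is smaller: the convergent 62/19 is closer to x than 75/23.

62/19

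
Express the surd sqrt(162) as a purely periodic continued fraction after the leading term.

Write x_i = (sqrt(162) + m_i)/d_i with (m_0, d_0) = (0, 1). a_0 = floor(sqrt(162)) = 12, since 12^2 = 144 <= 162 < 169 = 13^2.
Iterate m_{i+1} = d_i*a_i - m_i, d_{i+1} = (162 - m_{i+1}^2)/d_i, a_{i+1} = floor((a_0 + m_{i+1})/d_{i+1}):
  m_1 = 1*12 - 0 = 12, d_1 = (162 - 12^2)/1 = 18/1 = 18, a_1 = floor((12 + 12)/18) = 1.
  m_2 = 18*1 - 12 = 6, d_2 = (162 - 6^2)/18 = 126/18 = 7, a_2 = floor((12 + 6)/7) = 2.
  m_3 = 7*2 - 6 = 8, d_3 = (162 - 8^2)/7 = 98/7 = 14, a_3 = floor((12 + 8)/14) = 1.
  m_4 = 14*1 - 8 = 6, d_4 = (162 - 6^2)/14 = 126/14 = 9, a_4 = floor((12 + 6)/9) = 2.
  m_5 = 9*2 - 6 = 12, d_5 = (162 - 12^2)/9 = 18/9 = 2, a_5 = floor((12 + 12)/2) = 12.
  m_6 = 2*12 - 12 = 12, d_6 = (162 - 12^2)/2 = 18/2 = 9, a_6 = floor((12 + 12)/9) = 2.
  m_7 = 9*2 - 12 = 6, d_7 = (162 - 6^2)/9 = 126/9 = 14, a_7 = floor((12 + 6)/14) = 1.
  m_8 = 14*1 - 6 = 8, d_8 = (162 - 8^2)/14 = 98/14 = 7, a_8 = floor((12 + 8)/7) = 2.
  m_9 = 7*2 - 8 = 6, d_9 = (162 - 6^2)/7 = 126/7 = 18, a_9 = floor((12 + 6)/18) = 1.
  m_10 = 18*1 - 6 = 12, d_10 = (162 - 12^2)/18 = 18/18 = 1, a_10 = floor((12 + 12)/1) = 24.
  m_11 = 1*24 - 12 = 12, d_11 = (162 - 12^2)/1 = 18/1 = 18: (m_11, d_11) = (m_1, d_1) = (12, 18), so from here the quotients repeat a_1, ..., a_10; the period length is 10.
Hence the expansion of sqrt(162) is a_0 = 12 followed by the repeating block 1, 2, 1, 2, 12, 2, 1, 2, 1, 24 (period 10).

[12; (1, 2, 1, 2, 12, 2, 1, 2, 1, 24)]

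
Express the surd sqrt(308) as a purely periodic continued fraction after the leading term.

[17; (1, 1, 4, 1, 1, 34)]

Write x_i = (sqrt(308) + m_i)/d_i with (m_0, d_0) = (0, 1). a_0 = floor(sqrt(308)) = 17, since 17^2 = 289 <= 308 < 324 = 18^2.
Iterate m_{i+1} = d_i*a_i - m_i, d_{i+1} = (308 - m_{i+1}^2)/d_i, a_{i+1} = floor((a_0 + m_{i+1})/d_{i+1}):
  m_1 = 1*17 - 0 = 17, d_1 = (308 - 17^2)/1 = 19/1 = 19, a_1 = floor((17 + 17)/19) = 1.
  m_2 = 19*1 - 17 = 2, d_2 = (308 - 2^2)/19 = 304/19 = 16, a_2 = floor((17 + 2)/16) = 1.
  m_3 = 16*1 - 2 = 14, d_3 = (308 - 14^2)/16 = 112/16 = 7, a_3 = floor((17 + 14)/7) = 4.
  m_4 = 7*4 - 14 = 14, d_4 = (308 - 14^2)/7 = 112/7 = 16, a_4 = floor((17 + 14)/16) = 1.
  m_5 = 16*1 - 14 = 2, d_5 = (308 - 2^2)/16 = 304/16 = 19, a_5 = floor((17 + 2)/19) = 1.
  m_6 = 19*1 - 2 = 17, d_6 = (308 - 17^2)/19 = 19/19 = 1, a_6 = floor((17 + 17)/1) = 34.
  m_7 = 1*34 - 17 = 17, d_7 = (308 - 17^2)/1 = 19/1 = 19: (m_7, d_7) = (m_1, d_1) = (17, 19), so from here the quotients repeat a_1, ..., a_6; the period length is 6.
Hence the expansion of sqrt(308) is a_0 = 17 followed by the repeating block 1, 1, 4, 1, 1, 34 (period 6).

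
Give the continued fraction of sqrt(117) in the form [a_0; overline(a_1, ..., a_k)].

[10; overline(1, 4, 2, 4, 1, 20)]

Write x_i = (sqrt(117) + m_i)/d_i with (m_0, d_0) = (0, 1). a_0 = floor(sqrt(117)) = 10, since 10^2 = 100 <= 117 < 121 = 11^2.
Iterate m_{i+1} = d_i*a_i - m_i, d_{i+1} = (117 - m_{i+1}^2)/d_i, a_{i+1} = floor((a_0 + m_{i+1})/d_{i+1}):
  m_1 = 1*10 - 0 = 10, d_1 = (117 - 10^2)/1 = 17/1 = 17, a_1 = floor((10 + 10)/17) = 1.
  m_2 = 17*1 - 10 = 7, d_2 = (117 - 7^2)/17 = 68/17 = 4, a_2 = floor((10 + 7)/4) = 4.
  m_3 = 4*4 - 7 = 9, d_3 = (117 - 9^2)/4 = 36/4 = 9, a_3 = floor((10 + 9)/9) = 2.
  m_4 = 9*2 - 9 = 9, d_4 = (117 - 9^2)/9 = 36/9 = 4, a_4 = floor((10 + 9)/4) = 4.
  m_5 = 4*4 - 9 = 7, d_5 = (117 - 7^2)/4 = 68/4 = 17, a_5 = floor((10 + 7)/17) = 1.
  m_6 = 17*1 - 7 = 10, d_6 = (117 - 10^2)/17 = 17/17 = 1, a_6 = floor((10 + 10)/1) = 20.
  m_7 = 1*20 - 10 = 10, d_7 = (117 - 10^2)/1 = 17/1 = 17: (m_7, d_7) = (m_1, d_1) = (10, 17), so from here the quotients repeat a_1, ..., a_6; the period length is 6.
Hence the expansion of sqrt(117) is a_0 = 10 followed by the repeating block 1, 4, 2, 4, 1, 20 (period 6).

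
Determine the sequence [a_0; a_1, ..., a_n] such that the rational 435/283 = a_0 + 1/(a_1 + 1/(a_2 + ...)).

Run the Euclidean algorithm on 435 and 283; the successive quotients are the partial quotients a_0, a_1, ... (each step inverts the fractional part left over by the previous one):
  435 = 1*283 + 152, so a_0 = 1.
  283 = 1*152 + 131, so a_1 = 1.
  152 = 1*131 + 21, so a_2 = 1.
  131 = 6*21 + 5, so a_3 = 6.
  21 = 4*5 + 1, so a_4 = 4.
  5 = 5*1 + 0, so a_5 = 5.
The remainder reaches 0 after 6 divisions, so the expansion has 6 partial quotients, read off in order.

[1; 1, 1, 6, 4, 5]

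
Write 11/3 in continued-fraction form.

Run the Euclidean algorithm on 11 and 3; the successive quotients are the partial quotients a_0, a_1, ... (each step inverts the fractional part left over by the previous one):
  11 = 3*3 + 2, so a_0 = 3.
  3 = 1*2 + 1, so a_1 = 1.
  2 = 2*1 + 0, so a_2 = 2.
The remainder reaches 0 after 3 divisions, so the expansion has 3 partial quotients, read off in order.

[3; 1, 2]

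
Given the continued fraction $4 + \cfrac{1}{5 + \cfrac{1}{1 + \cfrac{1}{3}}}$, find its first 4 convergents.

Using the convergent recurrence p_i = a_i*p_{i-1} + p_{i-2}, q_i = a_i*q_{i-1} + q_{i-2} with p_{-2}=0, p_{-1}=1, q_{-2}=1, q_{-1}=0:
  i=0: a_0=4, p_0 = 4*1 + 0 = 4, q_0 = 4*0 + 1 = 1.
  i=1: a_1=5, p_1 = 5*4 + 1 = 21, q_1 = 5*1 + 0 = 5.
  i=2: a_2=1, p_2 = 1*21 + 4 = 25, q_2 = 1*5 + 1 = 6.
  i=3: a_3=3, p_3 = 3*25 + 21 = 96, q_3 = 3*6 + 5 = 23.

4/1, 21/5, 25/6, 96/23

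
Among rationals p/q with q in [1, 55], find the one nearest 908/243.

71/19

Expand x = 908/243 as a continued fraction with the Euclidean algorithm:
  908 = 3*243 + 179, so a_0 = 3.
  243 = 1*179 + 64, so a_1 = 1.
  179 = 2*64 + 51, so a_2 = 2.
  64 = 1*51 + 13, so a_3 = 1.
  51 = 3*13 + 12, so a_4 = 3.
  13 = 1*12 + 1, so a_5 = 1.
  12 = 12*1 + 0, so a_6 = 12.
so x = [3; 1, 2, 1, 3, 1, 12].
Convergents (p_i = a_i*p_{i-1} + p_{i-2}, q_i = a_i*q_{i-1} + q_{i-2} with p_{-2}=0, p_{-1}=1, q_{-2}=1, q_{-1}=0), until the denominator exceeds 55:
  i=0: a_0=3, p_0 = 3*1 + 0 = 3, q_0 = 3*0 + 1 = 1.
  i=1: a_1=1, p_1 = 1*3 + 1 = 4, q_1 = 1*1 + 0 = 1.
  i=2: a_2=2, p_2 = 2*4 + 3 = 11, q_2 = 2*1 + 1 = 3.
  i=3: a_3=1, p_3 = 1*11 + 4 = 15, q_3 = 1*3 + 1 = 4.
  i=4: a_4=3, p_4 = 3*15 + 11 = 56, q_4 = 3*4 + 3 = 15.
  i=5: a_5=1, p_5 = 1*56 + 15 = 71, q_5 = 1*15 + 4 = 19.
  i=6: a_6=12, p_6 = 12*71 + 56 = 908, q_6 = 12*19 + 15 = 243.
q_6 = 243 > 55, so the last convergent with denominator <= 55 is p_5/q_5 = 71/19.
The closest fraction with denominator <= 55 is either p_5/q_5 or the intermediate fraction (k*p_5 + p_4)/(k*q_5 + q_4) with the largest k >= 1 whose denominator stays <= 55; these approach x as k grows, and every other convergent or intermediate fraction in range is farther away.
Largest k: floor((55 - q_4)/q_5) = floor((55 - 15)/19) = 2.
That gives (2*71 + 56)/(2*19 + 15) = 198/53.
Compare the errors: |x - 71/19| = |908*19 - 71*243|/(243*19) = 1/4617, and |x - 198/53| = |908*53 - 198*243|/(243*53) = 10/12879.
Cross-multiplying, 1*12879 = 12879 < 46170 = 10*4617, so 1/4617 is smaller: the convergent 71/19 is closer to x than 198/53.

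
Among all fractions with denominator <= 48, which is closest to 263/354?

26/35

Expand x = 263/354 as a continued fraction with the Euclidean algorithm:
  263 = 0*354 + 263, so a_0 = 0.
  354 = 1*263 + 91, so a_1 = 1.
  263 = 2*91 + 81, so a_2 = 2.
  91 = 1*81 + 10, so a_3 = 1.
  81 = 8*10 + 1, so a_4 = 8.
  10 = 10*1 + 0, so a_5 = 10.
so x = [0; 1, 2, 1, 8, 10].
Convergents (p_i = a_i*p_{i-1} + p_{i-2}, q_i = a_i*q_{i-1} + q_{i-2} with p_{-2}=0, p_{-1}=1, q_{-2}=1, q_{-1}=0), until the denominator exceeds 48:
  i=0: a_0=0, p_0 = 0*1 + 0 = 0, q_0 = 0*0 + 1 = 1.
  i=1: a_1=1, p_1 = 1*0 + 1 = 1, q_1 = 1*1 + 0 = 1.
  i=2: a_2=2, p_2 = 2*1 + 0 = 2, q_2 = 2*1 + 1 = 3.
  i=3: a_3=1, p_3 = 1*2 + 1 = 3, q_3 = 1*3 + 1 = 4.
  i=4: a_4=8, p_4 = 8*3 + 2 = 26, q_4 = 8*4 + 3 = 35.
  i=5: a_5=10, p_5 = 10*26 + 3 = 263, q_5 = 10*35 + 4 = 354.
q_5 = 354 > 48, so the last convergent with denominator <= 48 is p_4/q_4 = 26/35.
The closest fraction with denominator <= 48 is either p_4/q_4 or the intermediate fraction (k*p_4 + p_3)/(k*q_4 + q_3) with the largest k >= 1 whose denominator stays <= 48; these approach x as k grows, and every other convergent or intermediate fraction in range is farther away.
Largest k: floor((48 - q_3)/q_4) = floor((48 - 4)/35) = 1.
That gives (1*26 + 3)/(1*35 + 4) = 29/39.
Compare the errors: |x - 26/35| = |263*35 - 26*354|/(354*35) = 1/12390, and |x - 29/39| = |263*39 - 29*354|/(354*39) = 9/13806.
Cross-multiplying, 1*13806 = 13806 < 111510 = 9*12390, so 1/12390 is smaller: the convergent 26/35 is closer to x than 29/39.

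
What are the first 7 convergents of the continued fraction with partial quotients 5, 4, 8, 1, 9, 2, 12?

Using the convergent recurrence p_i = a_i*p_{i-1} + p_{i-2}, q_i = a_i*q_{i-1} + q_{i-2} with p_{-2}=0, p_{-1}=1, q_{-2}=1, q_{-1}=0:
  i=0: a_0=5, p_0 = 5*1 + 0 = 5, q_0 = 5*0 + 1 = 1.
  i=1: a_1=4, p_1 = 4*5 + 1 = 21, q_1 = 4*1 + 0 = 4.
  i=2: a_2=8, p_2 = 8*21 + 5 = 173, q_2 = 8*4 + 1 = 33.
  i=3: a_3=1, p_3 = 1*173 + 21 = 194, q_3 = 1*33 + 4 = 37.
  i=4: a_4=9, p_4 = 9*194 + 173 = 1919, q_4 = 9*37 + 33 = 366.
  i=5: a_5=2, p_5 = 2*1919 + 194 = 4032, q_5 = 2*366 + 37 = 769.
  i=6: a_6=12, p_6 = 12*4032 + 1919 = 50303, q_6 = 12*769 + 366 = 9594.

5/1, 21/4, 173/33, 194/37, 1919/366, 4032/769, 50303/9594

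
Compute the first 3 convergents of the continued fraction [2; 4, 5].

Using the convergent recurrence p_i = a_i*p_{i-1} + p_{i-2}, q_i = a_i*q_{i-1} + q_{i-2} with p_{-2}=0, p_{-1}=1, q_{-2}=1, q_{-1}=0:
  i=0: a_0=2, p_0 = 2*1 + 0 = 2, q_0 = 2*0 + 1 = 1.
  i=1: a_1=4, p_1 = 4*2 + 1 = 9, q_1 = 4*1 + 0 = 4.
  i=2: a_2=5, p_2 = 5*9 + 2 = 47, q_2 = 5*4 + 1 = 21.

2/1, 9/4, 47/21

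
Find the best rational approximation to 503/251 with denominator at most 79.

Expand x = 503/251 as a continued fraction with the Euclidean algorithm:
  503 = 2*251 + 1, so a_0 = 2.
  251 = 251*1 + 0, so a_1 = 251.
so x = [2; 251].
Convergents (p_i = a_i*p_{i-1} + p_{i-2}, q_i = a_i*q_{i-1} + q_{i-2} with p_{-2}=0, p_{-1}=1, q_{-2}=1, q_{-1}=0), until the denominator exceeds 79:
  i=0: a_0=2, p_0 = 2*1 + 0 = 2, q_0 = 2*0 + 1 = 1.
  i=1: a_1=251, p_1 = 251*2 + 1 = 503, q_1 = 251*1 + 0 = 251.
q_1 = 251 > 79, so the last convergent with denominator <= 79 is p_0/q_0 = 2/1.
The closest fraction with denominator <= 79 is either p_0/q_0 or the intermediate fraction (k*p_0 + p_{-1})/(k*q_0 + q_{-1}) with the largest k >= 1 whose denominator stays <= 79; these approach x as k grows, and every other convergent or intermediate fraction in range is farther away.
Largest k: floor((79 - q_{-1})/q_0) = floor((79 - 0)/1) = 79 (using the seeds p_{-1} = 1, q_{-1} = 0).
That gives (79*2 + 1)/(79*1 + 0) = 159/79.
Compare the errors: |x - 2/1| = |503*1 - 2*251|/(251*1) = 1/251, and |x - 159/79| = |503*79 - 159*251|/(251*79) = 172/19829.
Cross-multiplying, 1*19829 = 19829 < 43172 = 172*251, so 1/251 is smaller: the convergent 2/1 is closer to x than 159/79.

2/1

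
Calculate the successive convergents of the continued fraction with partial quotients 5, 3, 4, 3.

5/1, 16/3, 69/13, 223/42

Using the convergent recurrence p_i = a_i*p_{i-1} + p_{i-2}, q_i = a_i*q_{i-1} + q_{i-2} with p_{-2}=0, p_{-1}=1, q_{-2}=1, q_{-1}=0:
  i=0: a_0=5, p_0 = 5*1 + 0 = 5, q_0 = 5*0 + 1 = 1.
  i=1: a_1=3, p_1 = 3*5 + 1 = 16, q_1 = 3*1 + 0 = 3.
  i=2: a_2=4, p_2 = 4*16 + 5 = 69, q_2 = 4*3 + 1 = 13.
  i=3: a_3=3, p_3 = 3*69 + 16 = 223, q_3 = 3*13 + 3 = 42.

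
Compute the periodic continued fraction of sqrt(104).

Write x_i = (sqrt(104) + m_i)/d_i with (m_0, d_0) = (0, 1). a_0 = floor(sqrt(104)) = 10, since 10^2 = 100 <= 104 < 121 = 11^2.
Iterate m_{i+1} = d_i*a_i - m_i, d_{i+1} = (104 - m_{i+1}^2)/d_i, a_{i+1} = floor((a_0 + m_{i+1})/d_{i+1}):
  m_1 = 1*10 - 0 = 10, d_1 = (104 - 10^2)/1 = 4/1 = 4, a_1 = floor((10 + 10)/4) = 5.
  m_2 = 4*5 - 10 = 10, d_2 = (104 - 10^2)/4 = 4/4 = 1, a_2 = floor((10 + 10)/1) = 20.
  m_3 = 1*20 - 10 = 10, d_3 = (104 - 10^2)/1 = 4/1 = 4: (m_3, d_3) = (m_1, d_1) = (10, 4), so from here the quotients repeat a_1, a_2; the period length is 2.
Hence the expansion of sqrt(104) is a_0 = 10 followed by the repeating block 5, 20 (period 2).

[10; (5, 20)]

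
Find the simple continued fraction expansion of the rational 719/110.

Run the Euclidean algorithm on 719 and 110; the successive quotients are the partial quotients a_0, a_1, ... (each step inverts the fractional part left over by the previous one):
  719 = 6*110 + 59, so a_0 = 6.
  110 = 1*59 + 51, so a_1 = 1.
  59 = 1*51 + 8, so a_2 = 1.
  51 = 6*8 + 3, so a_3 = 6.
  8 = 2*3 + 2, so a_4 = 2.
  3 = 1*2 + 1, so a_5 = 1.
  2 = 2*1 + 0, so a_6 = 2.
The remainder reaches 0 after 7 divisions, so the expansion has 7 partial quotients, read off in order.

[6; 1, 1, 6, 2, 1, 2]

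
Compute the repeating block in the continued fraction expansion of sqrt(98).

[9; (1, 8, 1, 18)]

Write x_i = (sqrt(98) + m_i)/d_i with (m_0, d_0) = (0, 1). a_0 = floor(sqrt(98)) = 9, since 9^2 = 81 <= 98 < 100 = 10^2.
Iterate m_{i+1} = d_i*a_i - m_i, d_{i+1} = (98 - m_{i+1}^2)/d_i, a_{i+1} = floor((a_0 + m_{i+1})/d_{i+1}):
  m_1 = 1*9 - 0 = 9, d_1 = (98 - 9^2)/1 = 17/1 = 17, a_1 = floor((9 + 9)/17) = 1.
  m_2 = 17*1 - 9 = 8, d_2 = (98 - 8^2)/17 = 34/17 = 2, a_2 = floor((9 + 8)/2) = 8.
  m_3 = 2*8 - 8 = 8, d_3 = (98 - 8^2)/2 = 34/2 = 17, a_3 = floor((9 + 8)/17) = 1.
  m_4 = 17*1 - 8 = 9, d_4 = (98 - 9^2)/17 = 17/17 = 1, a_4 = floor((9 + 9)/1) = 18.
  m_5 = 1*18 - 9 = 9, d_5 = (98 - 9^2)/1 = 17/1 = 17: (m_5, d_5) = (m_1, d_1) = (9, 17), so from here the quotients repeat a_1, ..., a_4; the period length is 4.
Hence the expansion of sqrt(98) is a_0 = 9 followed by the repeating block 1, 8, 1, 18 (period 4).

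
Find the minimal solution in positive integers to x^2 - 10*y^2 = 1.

First expand sqrt(10) as a continued fraction. With x_i = (sqrt(10) + m_i)/d_i and (m_0, d_0) = (0, 1): a_0 = floor(sqrt(10)) = 3, since 3^2 = 9 <= 10 < 16 = 4^2.
Iterate m_{i+1} = d_i*a_i - m_i, d_{i+1} = (10 - m_{i+1}^2)/d_i, a_{i+1} = floor((a_0 + m_{i+1})/d_{i+1}):
  m_1 = 1*3 - 0 = 3, d_1 = (10 - 3^2)/1 = 1/1 = 1, a_1 = floor((3 + 3)/1) = 6.
  m_2 = 1*6 - 3 = 3, d_2 = (10 - 3^2)/1 = 1/1 = 1: (m_2, d_2) = (m_1, d_1) = (3, 1), so from here the quotient a_1 repeats; the period length is 1.
So sqrt(10) = [3; (6)] with period length k = 1.
k is odd, so (p_{k-1}, q_{k-1}) only solves x^2 - 10y^2 = -1 and the fundamental solution of x^2 - 10y^2 = 1 is (p_{2k-1}, q_{2k-1}) = (p_1, q_1); compute convergents through index 1, running through the period twice.
Convergents (p_i = a_i*p_{i-1} + p_{i-2}, q_i = a_i*q_{i-1} + q_{i-2} with p_{-2}=0, p_{-1}=1, q_{-2}=1, q_{-1}=0):
  i=0: a_0=3, p_0 = 3*1 + 0 = 3, q_0 = 3*0 + 1 = 1.
  i=1: a_1=6, p_1 = 6*3 + 1 = 19, q_1 = 6*1 + 0 = 6.
Indeed p_0^2 - 10*q_0^2 = 9 - 10 = -1, not +1.
Check: 19^2 - 10*6^2 = 361 - 360 = 1, so (x, y) = (19, 6) solves the equation, and by the theorem it is the least positive solution.

(x, y) = (19, 6)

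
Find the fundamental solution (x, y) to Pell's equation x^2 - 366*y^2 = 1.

First expand sqrt(366) as a continued fraction. With x_i = (sqrt(366) + m_i)/d_i and (m_0, d_0) = (0, 1): a_0 = floor(sqrt(366)) = 19, since 19^2 = 361 <= 366 < 400 = 20^2.
Iterate m_{i+1} = d_i*a_i - m_i, d_{i+1} = (366 - m_{i+1}^2)/d_i, a_{i+1} = floor((a_0 + m_{i+1})/d_{i+1}):
  m_1 = 1*19 - 0 = 19, d_1 = (366 - 19^2)/1 = 5/1 = 5, a_1 = floor((19 + 19)/5) = 7.
  m_2 = 5*7 - 19 = 16, d_2 = (366 - 16^2)/5 = 110/5 = 22, a_2 = floor((19 + 16)/22) = 1.
  m_3 = 22*1 - 16 = 6, d_3 = (366 - 6^2)/22 = 330/22 = 15, a_3 = floor((19 + 6)/15) = 1.
  m_4 = 15*1 - 6 = 9, d_4 = (366 - 9^2)/15 = 285/15 = 19, a_4 = floor((19 + 9)/19) = 1.
  m_5 = 19*1 - 9 = 10, d_5 = (366 - 10^2)/19 = 266/19 = 14, a_5 = floor((19 + 10)/14) = 2.
  m_6 = 14*2 - 10 = 18, d_6 = (366 - 18^2)/14 = 42/14 = 3, a_6 = floor((19 + 18)/3) = 12.
  m_7 = 3*12 - 18 = 18, d_7 = (366 - 18^2)/3 = 42/3 = 14, a_7 = floor((19 + 18)/14) = 2.
  m_8 = 14*2 - 18 = 10, d_8 = (366 - 10^2)/14 = 266/14 = 19, a_8 = floor((19 + 10)/19) = 1.
  m_9 = 19*1 - 10 = 9, d_9 = (366 - 9^2)/19 = 285/19 = 15, a_9 = floor((19 + 9)/15) = 1.
  m_10 = 15*1 - 9 = 6, d_10 = (366 - 6^2)/15 = 330/15 = 22, a_10 = floor((19 + 6)/22) = 1.
  m_11 = 22*1 - 6 = 16, d_11 = (366 - 16^2)/22 = 110/22 = 5, a_11 = floor((19 + 16)/5) = 7.
  m_12 = 5*7 - 16 = 19, d_12 = (366 - 19^2)/5 = 5/5 = 1, a_12 = floor((19 + 19)/1) = 38.
  m_13 = 1*38 - 19 = 19, d_13 = (366 - 19^2)/1 = 5/1 = 5: (m_13, d_13) = (m_1, d_1) = (19, 5), so from here the quotients repeat a_1, ..., a_12; the period length is 12.
So sqrt(366) = [19; (7, 1, 1, 1, 2, 12, 2, 1, 1, 1, 7, 38)] with period length k = 12.
k is even, so the fundamental solution of x^2 - 366y^2 = 1 is (p_{k-1}, q_{k-1}) = (p_11, q_11); compute convergents through index 11.
Convergents (p_i = a_i*p_{i-1} + p_{i-2}, q_i = a_i*q_{i-1} + q_{i-2} with p_{-2}=0, p_{-1}=1, q_{-2}=1, q_{-1}=0):
  i=0: a_0=19, p_0 = 19*1 + 0 = 19, q_0 = 19*0 + 1 = 1.
  i=1: a_1=7, p_1 = 7*19 + 1 = 134, q_1 = 7*1 + 0 = 7.
  i=2: a_2=1, p_2 = 1*134 + 19 = 153, q_2 = 1*7 + 1 = 8.
  i=3: a_3=1, p_3 = 1*153 + 134 = 287, q_3 = 1*8 + 7 = 15.
  i=4: a_4=1, p_4 = 1*287 + 153 = 440, q_4 = 1*15 + 8 = 23.
  i=5: a_5=2, p_5 = 2*440 + 287 = 1167, q_5 = 2*23 + 15 = 61.
  i=6: a_6=12, p_6 = 12*1167 + 440 = 14444, q_6 = 12*61 + 23 = 755.
  i=7: a_7=2, p_7 = 2*14444 + 1167 = 30055, q_7 = 2*755 + 61 = 1571.
  i=8: a_8=1, p_8 = 1*30055 + 14444 = 44499, q_8 = 1*1571 + 755 = 2326.
  i=9: a_9=1, p_9 = 1*44499 + 30055 = 74554, q_9 = 1*2326 + 1571 = 3897.
  i=10: a_10=1, p_10 = 1*74554 + 44499 = 119053, q_10 = 1*3897 + 2326 = 6223.
  i=11: a_11=7, p_11 = 7*119053 + 74554 = 907925, q_11 = 7*6223 + 3897 = 47458.
Check: 907925^2 - 366*47458^2 = 824327805625 - 824327805624 = 1, so (x, y) = (907925, 47458) solves the equation, and by the theorem it is the least positive solution.

(x, y) = (907925, 47458)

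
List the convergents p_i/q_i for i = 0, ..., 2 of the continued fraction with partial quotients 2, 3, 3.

Using the convergent recurrence p_i = a_i*p_{i-1} + p_{i-2}, q_i = a_i*q_{i-1} + q_{i-2} with p_{-2}=0, p_{-1}=1, q_{-2}=1, q_{-1}=0:
  i=0: a_0=2, p_0 = 2*1 + 0 = 2, q_0 = 2*0 + 1 = 1.
  i=1: a_1=3, p_1 = 3*2 + 1 = 7, q_1 = 3*1 + 0 = 3.
  i=2: a_2=3, p_2 = 3*7 + 2 = 23, q_2 = 3*3 + 1 = 10.

2/1, 7/3, 23/10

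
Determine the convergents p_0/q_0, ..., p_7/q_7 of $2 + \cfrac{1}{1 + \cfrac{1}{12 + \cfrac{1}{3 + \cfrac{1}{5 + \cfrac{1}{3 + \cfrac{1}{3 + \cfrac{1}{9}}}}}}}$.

2/1, 3/1, 38/13, 117/40, 623/213, 1986/679, 6581/2250, 61215/20929

Using the convergent recurrence p_i = a_i*p_{i-1} + p_{i-2}, q_i = a_i*q_{i-1} + q_{i-2} with p_{-2}=0, p_{-1}=1, q_{-2}=1, q_{-1}=0:
  i=0: a_0=2, p_0 = 2*1 + 0 = 2, q_0 = 2*0 + 1 = 1.
  i=1: a_1=1, p_1 = 1*2 + 1 = 3, q_1 = 1*1 + 0 = 1.
  i=2: a_2=12, p_2 = 12*3 + 2 = 38, q_2 = 12*1 + 1 = 13.
  i=3: a_3=3, p_3 = 3*38 + 3 = 117, q_3 = 3*13 + 1 = 40.
  i=4: a_4=5, p_4 = 5*117 + 38 = 623, q_4 = 5*40 + 13 = 213.
  i=5: a_5=3, p_5 = 3*623 + 117 = 1986, q_5 = 3*213 + 40 = 679.
  i=6: a_6=3, p_6 = 3*1986 + 623 = 6581, q_6 = 3*679 + 213 = 2250.
  i=7: a_7=9, p_7 = 9*6581 + 1986 = 61215, q_7 = 9*2250 + 679 = 20929.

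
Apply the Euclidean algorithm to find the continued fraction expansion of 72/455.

Run the Euclidean algorithm on 72 and 455; the successive quotients are the partial quotients a_0, a_1, ... (each step inverts the fractional part left over by the previous one):
  72 = 0*455 + 72, so a_0 = 0.
  455 = 6*72 + 23, so a_1 = 6.
  72 = 3*23 + 3, so a_2 = 3.
  23 = 7*3 + 2, so a_3 = 7.
  3 = 1*2 + 1, so a_4 = 1.
  2 = 2*1 + 0, so a_5 = 2.
The remainder reaches 0 after 6 divisions, so the expansion has 6 partial quotients, read off in order.

[0; 6, 3, 7, 1, 2]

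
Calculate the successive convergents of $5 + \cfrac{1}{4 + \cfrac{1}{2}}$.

5/1, 21/4, 47/9

Using the convergent recurrence p_i = a_i*p_{i-1} + p_{i-2}, q_i = a_i*q_{i-1} + q_{i-2} with p_{-2}=0, p_{-1}=1, q_{-2}=1, q_{-1}=0:
  i=0: a_0=5, p_0 = 5*1 + 0 = 5, q_0 = 5*0 + 1 = 1.
  i=1: a_1=4, p_1 = 4*5 + 1 = 21, q_1 = 4*1 + 0 = 4.
  i=2: a_2=2, p_2 = 2*21 + 5 = 47, q_2 = 2*4 + 1 = 9.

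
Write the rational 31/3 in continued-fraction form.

[10; 3]

Run the Euclidean algorithm on 31 and 3; the successive quotients are the partial quotients a_0, a_1, ... (each step inverts the fractional part left over by the previous one):
  31 = 10*3 + 1, so a_0 = 10.
  3 = 3*1 + 0, so a_1 = 3.
The remainder reaches 0 after 2 divisions, so the expansion has 2 partial quotients, read off in order.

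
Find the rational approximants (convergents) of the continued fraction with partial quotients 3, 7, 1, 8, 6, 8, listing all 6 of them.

Using the convergent recurrence p_i = a_i*p_{i-1} + p_{i-2}, q_i = a_i*q_{i-1} + q_{i-2} with p_{-2}=0, p_{-1}=1, q_{-2}=1, q_{-1}=0:
  i=0: a_0=3, p_0 = 3*1 + 0 = 3, q_0 = 3*0 + 1 = 1.
  i=1: a_1=7, p_1 = 7*3 + 1 = 22, q_1 = 7*1 + 0 = 7.
  i=2: a_2=1, p_2 = 1*22 + 3 = 25, q_2 = 1*7 + 1 = 8.
  i=3: a_3=8, p_3 = 8*25 + 22 = 222, q_3 = 8*8 + 7 = 71.
  i=4: a_4=6, p_4 = 6*222 + 25 = 1357, q_4 = 6*71 + 8 = 434.
  i=5: a_5=8, p_5 = 8*1357 + 222 = 11078, q_5 = 8*434 + 71 = 3543.

3/1, 22/7, 25/8, 222/71, 1357/434, 11078/3543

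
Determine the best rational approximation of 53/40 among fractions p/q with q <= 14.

4/3

Expand x = 53/40 as a continued fraction with the Euclidean algorithm:
  53 = 1*40 + 13, so a_0 = 1.
  40 = 3*13 + 1, so a_1 = 3.
  13 = 13*1 + 0, so a_2 = 13.
so x = [1; 3, 13].
Convergents (p_i = a_i*p_{i-1} + p_{i-2}, q_i = a_i*q_{i-1} + q_{i-2} with p_{-2}=0, p_{-1}=1, q_{-2}=1, q_{-1}=0), until the denominator exceeds 14:
  i=0: a_0=1, p_0 = 1*1 + 0 = 1, q_0 = 1*0 + 1 = 1.
  i=1: a_1=3, p_1 = 3*1 + 1 = 4, q_1 = 3*1 + 0 = 3.
  i=2: a_2=13, p_2 = 13*4 + 1 = 53, q_2 = 13*3 + 1 = 40.
q_2 = 40 > 14, so the last convergent with denominator <= 14 is p_1/q_1 = 4/3.
The closest fraction with denominator <= 14 is either p_1/q_1 or the intermediate fraction (k*p_1 + p_0)/(k*q_1 + q_0) with the largest k >= 1 whose denominator stays <= 14; these approach x as k grows, and every other convergent or intermediate fraction in range is farther away.
Largest k: floor((14 - q_0)/q_1) = floor((14 - 1)/3) = 4.
That gives (4*4 + 1)/(4*3 + 1) = 17/13.
Compare the errors: |x - 4/3| = |53*3 - 4*40|/(40*3) = 1/120, and |x - 17/13| = |53*13 - 17*40|/(40*13) = 9/520.
Cross-multiplying, 1*520 = 520 < 1080 = 9*120, so 1/120 is smaller: the convergent 4/3 is closer to x than 17/13.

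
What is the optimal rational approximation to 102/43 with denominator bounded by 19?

Expand x = 102/43 as a continued fraction with the Euclidean algorithm:
  102 = 2*43 + 16, so a_0 = 2.
  43 = 2*16 + 11, so a_1 = 2.
  16 = 1*11 + 5, so a_2 = 1.
  11 = 2*5 + 1, so a_3 = 2.
  5 = 5*1 + 0, so a_4 = 5.
so x = [2; 2, 1, 2, 5].
Convergents (p_i = a_i*p_{i-1} + p_{i-2}, q_i = a_i*q_{i-1} + q_{i-2} with p_{-2}=0, p_{-1}=1, q_{-2}=1, q_{-1}=0), until the denominator exceeds 19:
  i=0: a_0=2, p_0 = 2*1 + 0 = 2, q_0 = 2*0 + 1 = 1.
  i=1: a_1=2, p_1 = 2*2 + 1 = 5, q_1 = 2*1 + 0 = 2.
  i=2: a_2=1, p_2 = 1*5 + 2 = 7, q_2 = 1*2 + 1 = 3.
  i=3: a_3=2, p_3 = 2*7 + 5 = 19, q_3 = 2*3 + 2 = 8.
  i=4: a_4=5, p_4 = 5*19 + 7 = 102, q_4 = 5*8 + 3 = 43.
q_4 = 43 > 19, so the last convergent with denominator <= 19 is p_3/q_3 = 19/8.
The closest fraction with denominator <= 19 is either p_3/q_3 or the intermediate fraction (k*p_3 + p_2)/(k*q_3 + q_2) with the largest k >= 1 whose denominator stays <= 19; these approach x as k grows, and every other convergent or intermediate fraction in range is farther away.
Largest k: floor((19 - q_2)/q_3) = floor((19 - 3)/8) = 2.
That gives (2*19 + 7)/(2*8 + 3) = 45/19.
Compare the errors: |x - 19/8| = |102*8 - 19*43|/(43*8) = 1/344, and |x - 45/19| = |102*19 - 45*43|/(43*19) = 3/817.
Cross-multiplying, 1*817 = 817 < 1032 = 3*344, so 1/344 is smaller: the convergent 19/8 is closer to x than 45/19.

19/8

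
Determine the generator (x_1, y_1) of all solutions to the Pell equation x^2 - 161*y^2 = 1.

First expand sqrt(161) as a continued fraction. With x_i = (sqrt(161) + m_i)/d_i and (m_0, d_0) = (0, 1): a_0 = floor(sqrt(161)) = 12, since 12^2 = 144 <= 161 < 169 = 13^2.
Iterate m_{i+1} = d_i*a_i - m_i, d_{i+1} = (161 - m_{i+1}^2)/d_i, a_{i+1} = floor((a_0 + m_{i+1})/d_{i+1}):
  m_1 = 1*12 - 0 = 12, d_1 = (161 - 12^2)/1 = 17/1 = 17, a_1 = floor((12 + 12)/17) = 1.
  m_2 = 17*1 - 12 = 5, d_2 = (161 - 5^2)/17 = 136/17 = 8, a_2 = floor((12 + 5)/8) = 2.
  m_3 = 8*2 - 5 = 11, d_3 = (161 - 11^2)/8 = 40/8 = 5, a_3 = floor((12 + 11)/5) = 4.
  m_4 = 5*4 - 11 = 9, d_4 = (161 - 9^2)/5 = 80/5 = 16, a_4 = floor((12 + 9)/16) = 1.
  m_5 = 16*1 - 9 = 7, d_5 = (161 - 7^2)/16 = 112/16 = 7, a_5 = floor((12 + 7)/7) = 2.
  m_6 = 7*2 - 7 = 7, d_6 = (161 - 7^2)/7 = 112/7 = 16, a_6 = floor((12 + 7)/16) = 1.
  m_7 = 16*1 - 7 = 9, d_7 = (161 - 9^2)/16 = 80/16 = 5, a_7 = floor((12 + 9)/5) = 4.
  m_8 = 5*4 - 9 = 11, d_8 = (161 - 11^2)/5 = 40/5 = 8, a_8 = floor((12 + 11)/8) = 2.
  m_9 = 8*2 - 11 = 5, d_9 = (161 - 5^2)/8 = 136/8 = 17, a_9 = floor((12 + 5)/17) = 1.
  m_10 = 17*1 - 5 = 12, d_10 = (161 - 12^2)/17 = 17/17 = 1, a_10 = floor((12 + 12)/1) = 24.
  m_11 = 1*24 - 12 = 12, d_11 = (161 - 12^2)/1 = 17/1 = 17: (m_11, d_11) = (m_1, d_1) = (12, 17), so from here the quotients repeat a_1, ..., a_10; the period length is 10.
So sqrt(161) = [12; (1, 2, 4, 1, 2, 1, 4, 2, 1, 24)] with period length k = 10.
k is even, so the fundamental solution of x^2 - 161y^2 = 1 is (p_{k-1}, q_{k-1}) = (p_9, q_9); compute convergents through index 9.
Convergents (p_i = a_i*p_{i-1} + p_{i-2}, q_i = a_i*q_{i-1} + q_{i-2} with p_{-2}=0, p_{-1}=1, q_{-2}=1, q_{-1}=0):
  i=0: a_0=12, p_0 = 12*1 + 0 = 12, q_0 = 12*0 + 1 = 1.
  i=1: a_1=1, p_1 = 1*12 + 1 = 13, q_1 = 1*1 + 0 = 1.
  i=2: a_2=2, p_2 = 2*13 + 12 = 38, q_2 = 2*1 + 1 = 3.
  i=3: a_3=4, p_3 = 4*38 + 13 = 165, q_3 = 4*3 + 1 = 13.
  i=4: a_4=1, p_4 = 1*165 + 38 = 203, q_4 = 1*13 + 3 = 16.
  i=5: a_5=2, p_5 = 2*203 + 165 = 571, q_5 = 2*16 + 13 = 45.
  i=6: a_6=1, p_6 = 1*571 + 203 = 774, q_6 = 1*45 + 16 = 61.
  i=7: a_7=4, p_7 = 4*774 + 571 = 3667, q_7 = 4*61 + 45 = 289.
  i=8: a_8=2, p_8 = 2*3667 + 774 = 8108, q_8 = 2*289 + 61 = 639.
  i=9: a_9=1, p_9 = 1*8108 + 3667 = 11775, q_9 = 1*639 + 289 = 928.
Check: 11775^2 - 161*928^2 = 138650625 - 138650624 = 1, so (x, y) = (11775, 928) solves the equation, and by the theorem it is the least positive solution.

(x, y) = (11775, 928)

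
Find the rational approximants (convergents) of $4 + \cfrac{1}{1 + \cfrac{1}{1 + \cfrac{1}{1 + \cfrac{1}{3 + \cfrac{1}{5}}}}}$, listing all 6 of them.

4/1, 5/1, 9/2, 14/3, 51/11, 269/58

Using the convergent recurrence p_i = a_i*p_{i-1} + p_{i-2}, q_i = a_i*q_{i-1} + q_{i-2} with p_{-2}=0, p_{-1}=1, q_{-2}=1, q_{-1}=0:
  i=0: a_0=4, p_0 = 4*1 + 0 = 4, q_0 = 4*0 + 1 = 1.
  i=1: a_1=1, p_1 = 1*4 + 1 = 5, q_1 = 1*1 + 0 = 1.
  i=2: a_2=1, p_2 = 1*5 + 4 = 9, q_2 = 1*1 + 1 = 2.
  i=3: a_3=1, p_3 = 1*9 + 5 = 14, q_3 = 1*2 + 1 = 3.
  i=4: a_4=3, p_4 = 3*14 + 9 = 51, q_4 = 3*3 + 2 = 11.
  i=5: a_5=5, p_5 = 5*51 + 14 = 269, q_5 = 5*11 + 3 = 58.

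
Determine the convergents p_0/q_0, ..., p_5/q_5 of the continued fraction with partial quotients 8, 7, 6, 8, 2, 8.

Using the convergent recurrence p_i = a_i*p_{i-1} + p_{i-2}, q_i = a_i*q_{i-1} + q_{i-2} with p_{-2}=0, p_{-1}=1, q_{-2}=1, q_{-1}=0:
  i=0: a_0=8, p_0 = 8*1 + 0 = 8, q_0 = 8*0 + 1 = 1.
  i=1: a_1=7, p_1 = 7*8 + 1 = 57, q_1 = 7*1 + 0 = 7.
  i=2: a_2=6, p_2 = 6*57 + 8 = 350, q_2 = 6*7 + 1 = 43.
  i=3: a_3=8, p_3 = 8*350 + 57 = 2857, q_3 = 8*43 + 7 = 351.
  i=4: a_4=2, p_4 = 2*2857 + 350 = 6064, q_4 = 2*351 + 43 = 745.
  i=5: a_5=8, p_5 = 8*6064 + 2857 = 51369, q_5 = 8*745 + 351 = 6311.

8/1, 57/7, 350/43, 2857/351, 6064/745, 51369/6311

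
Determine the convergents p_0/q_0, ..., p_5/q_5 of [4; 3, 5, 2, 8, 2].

4/1, 13/3, 69/16, 151/35, 1277/296, 2705/627

Using the convergent recurrence p_i = a_i*p_{i-1} + p_{i-2}, q_i = a_i*q_{i-1} + q_{i-2} with p_{-2}=0, p_{-1}=1, q_{-2}=1, q_{-1}=0:
  i=0: a_0=4, p_0 = 4*1 + 0 = 4, q_0 = 4*0 + 1 = 1.
  i=1: a_1=3, p_1 = 3*4 + 1 = 13, q_1 = 3*1 + 0 = 3.
  i=2: a_2=5, p_2 = 5*13 + 4 = 69, q_2 = 5*3 + 1 = 16.
  i=3: a_3=2, p_3 = 2*69 + 13 = 151, q_3 = 2*16 + 3 = 35.
  i=4: a_4=8, p_4 = 8*151 + 69 = 1277, q_4 = 8*35 + 16 = 296.
  i=5: a_5=2, p_5 = 2*1277 + 151 = 2705, q_5 = 2*296 + 35 = 627.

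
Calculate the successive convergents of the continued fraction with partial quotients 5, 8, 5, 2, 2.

Using the convergent recurrence p_i = a_i*p_{i-1} + p_{i-2}, q_i = a_i*q_{i-1} + q_{i-2} with p_{-2}=0, p_{-1}=1, q_{-2}=1, q_{-1}=0:
  i=0: a_0=5, p_0 = 5*1 + 0 = 5, q_0 = 5*0 + 1 = 1.
  i=1: a_1=8, p_1 = 8*5 + 1 = 41, q_1 = 8*1 + 0 = 8.
  i=2: a_2=5, p_2 = 5*41 + 5 = 210, q_2 = 5*8 + 1 = 41.
  i=3: a_3=2, p_3 = 2*210 + 41 = 461, q_3 = 2*41 + 8 = 90.
  i=4: a_4=2, p_4 = 2*461 + 210 = 1132, q_4 = 2*90 + 41 = 221.

5/1, 41/8, 210/41, 461/90, 1132/221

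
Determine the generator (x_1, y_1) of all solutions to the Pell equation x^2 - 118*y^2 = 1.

(x, y) = (306917, 28254)

First expand sqrt(118) as a continued fraction. With x_i = (sqrt(118) + m_i)/d_i and (m_0, d_0) = (0, 1): a_0 = floor(sqrt(118)) = 10, since 10^2 = 100 <= 118 < 121 = 11^2.
Iterate m_{i+1} = d_i*a_i - m_i, d_{i+1} = (118 - m_{i+1}^2)/d_i, a_{i+1} = floor((a_0 + m_{i+1})/d_{i+1}):
  m_1 = 1*10 - 0 = 10, d_1 = (118 - 10^2)/1 = 18/1 = 18, a_1 = floor((10 + 10)/18) = 1.
  m_2 = 18*1 - 10 = 8, d_2 = (118 - 8^2)/18 = 54/18 = 3, a_2 = floor((10 + 8)/3) = 6.
  m_3 = 3*6 - 8 = 10, d_3 = (118 - 10^2)/3 = 18/3 = 6, a_3 = floor((10 + 10)/6) = 3.
  m_4 = 6*3 - 10 = 8, d_4 = (118 - 8^2)/6 = 54/6 = 9, a_4 = floor((10 + 8)/9) = 2.
  m_5 = 9*2 - 8 = 10, d_5 = (118 - 10^2)/9 = 18/9 = 2, a_5 = floor((10 + 10)/2) = 10.
  m_6 = 2*10 - 10 = 10, d_6 = (118 - 10^2)/2 = 18/2 = 9, a_6 = floor((10 + 10)/9) = 2.
  m_7 = 9*2 - 10 = 8, d_7 = (118 - 8^2)/9 = 54/9 = 6, a_7 = floor((10 + 8)/6) = 3.
  m_8 = 6*3 - 8 = 10, d_8 = (118 - 10^2)/6 = 18/6 = 3, a_8 = floor((10 + 10)/3) = 6.
  m_9 = 3*6 - 10 = 8, d_9 = (118 - 8^2)/3 = 54/3 = 18, a_9 = floor((10 + 8)/18) = 1.
  m_10 = 18*1 - 8 = 10, d_10 = (118 - 10^2)/18 = 18/18 = 1, a_10 = floor((10 + 10)/1) = 20.
  m_11 = 1*20 - 10 = 10, d_11 = (118 - 10^2)/1 = 18/1 = 18: (m_11, d_11) = (m_1, d_1) = (10, 18), so from here the quotients repeat a_1, ..., a_10; the period length is 10.
So sqrt(118) = [10; (1, 6, 3, 2, 10, 2, 3, 6, 1, 20)] with period length k = 10.
k is even, so the fundamental solution of x^2 - 118y^2 = 1 is (p_{k-1}, q_{k-1}) = (p_9, q_9); compute convergents through index 9.
Convergents (p_i = a_i*p_{i-1} + p_{i-2}, q_i = a_i*q_{i-1} + q_{i-2} with p_{-2}=0, p_{-1}=1, q_{-2}=1, q_{-1}=0):
  i=0: a_0=10, p_0 = 10*1 + 0 = 10, q_0 = 10*0 + 1 = 1.
  i=1: a_1=1, p_1 = 1*10 + 1 = 11, q_1 = 1*1 + 0 = 1.
  i=2: a_2=6, p_2 = 6*11 + 10 = 76, q_2 = 6*1 + 1 = 7.
  i=3: a_3=3, p_3 = 3*76 + 11 = 239, q_3 = 3*7 + 1 = 22.
  i=4: a_4=2, p_4 = 2*239 + 76 = 554, q_4 = 2*22 + 7 = 51.
  i=5: a_5=10, p_5 = 10*554 + 239 = 5779, q_5 = 10*51 + 22 = 532.
  i=6: a_6=2, p_6 = 2*5779 + 554 = 12112, q_6 = 2*532 + 51 = 1115.
  i=7: a_7=3, p_7 = 3*12112 + 5779 = 42115, q_7 = 3*1115 + 532 = 3877.
  i=8: a_8=6, p_8 = 6*42115 + 12112 = 264802, q_8 = 6*3877 + 1115 = 24377.
  i=9: a_9=1, p_9 = 1*264802 + 42115 = 306917, q_9 = 1*24377 + 3877 = 28254.
Check: 306917^2 - 118*28254^2 = 94198044889 - 94198044888 = 1, so (x, y) = (306917, 28254) solves the equation, and by the theorem it is the least positive solution.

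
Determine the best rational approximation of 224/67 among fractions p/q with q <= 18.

Expand x = 224/67 as a continued fraction with the Euclidean algorithm:
  224 = 3*67 + 23, so a_0 = 3.
  67 = 2*23 + 21, so a_1 = 2.
  23 = 1*21 + 2, so a_2 = 1.
  21 = 10*2 + 1, so a_3 = 10.
  2 = 2*1 + 0, so a_4 = 2.
so x = [3; 2, 1, 10, 2].
Convergents (p_i = a_i*p_{i-1} + p_{i-2}, q_i = a_i*q_{i-1} + q_{i-2} with p_{-2}=0, p_{-1}=1, q_{-2}=1, q_{-1}=0), until the denominator exceeds 18:
  i=0: a_0=3, p_0 = 3*1 + 0 = 3, q_0 = 3*0 + 1 = 1.
  i=1: a_1=2, p_1 = 2*3 + 1 = 7, q_1 = 2*1 + 0 = 2.
  i=2: a_2=1, p_2 = 1*7 + 3 = 10, q_2 = 1*2 + 1 = 3.
  i=3: a_3=10, p_3 = 10*10 + 7 = 107, q_3 = 10*3 + 2 = 32.
q_3 = 32 > 18, so the last convergent with denominator <= 18 is p_2/q_2 = 10/3.
The closest fraction with denominator <= 18 is either p_2/q_2 or the intermediate fraction (k*p_2 + p_1)/(k*q_2 + q_1) with the largest k >= 1 whose denominator stays <= 18; these approach x as k grows, and every other convergent or intermediate fraction in range is farther away.
Largest k: floor((18 - q_1)/q_2) = floor((18 - 2)/3) = 5.
That gives (5*10 + 7)/(5*3 + 2) = 57/17.
Compare the errors: |x - 10/3| = |224*3 - 10*67|/(67*3) = 2/201, and |x - 57/17| = |224*17 - 57*67|/(67*17) = 11/1139.
Cross-multiplying, 11*201 = 2211 < 2278 = 2*1139, so 11/1139 is smaller: the intermediate fraction 57/17 is closer to x than 10/3.

57/17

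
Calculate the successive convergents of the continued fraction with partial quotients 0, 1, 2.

Using the convergent recurrence p_i = a_i*p_{i-1} + p_{i-2}, q_i = a_i*q_{i-1} + q_{i-2} with p_{-2}=0, p_{-1}=1, q_{-2}=1, q_{-1}=0:
  i=0: a_0=0, p_0 = 0*1 + 0 = 0, q_0 = 0*0 + 1 = 1.
  i=1: a_1=1, p_1 = 1*0 + 1 = 1, q_1 = 1*1 + 0 = 1.
  i=2: a_2=2, p_2 = 2*1 + 0 = 2, q_2 = 2*1 + 1 = 3.

0/1, 1/1, 2/3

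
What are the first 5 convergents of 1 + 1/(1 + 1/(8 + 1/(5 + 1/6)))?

Using the convergent recurrence p_i = a_i*p_{i-1} + p_{i-2}, q_i = a_i*q_{i-1} + q_{i-2} with p_{-2}=0, p_{-1}=1, q_{-2}=1, q_{-1}=0:
  i=0: a_0=1, p_0 = 1*1 + 0 = 1, q_0 = 1*0 + 1 = 1.
  i=1: a_1=1, p_1 = 1*1 + 1 = 2, q_1 = 1*1 + 0 = 1.
  i=2: a_2=8, p_2 = 8*2 + 1 = 17, q_2 = 8*1 + 1 = 9.
  i=3: a_3=5, p_3 = 5*17 + 2 = 87, q_3 = 5*9 + 1 = 46.
  i=4: a_4=6, p_4 = 6*87 + 17 = 539, q_4 = 6*46 + 9 = 285.

1/1, 2/1, 17/9, 87/46, 539/285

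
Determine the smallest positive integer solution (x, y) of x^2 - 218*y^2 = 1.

(x, y) = (126003, 8534)

First expand sqrt(218) as a continued fraction. With x_i = (sqrt(218) + m_i)/d_i and (m_0, d_0) = (0, 1): a_0 = floor(sqrt(218)) = 14, since 14^2 = 196 <= 218 < 225 = 15^2.
Iterate m_{i+1} = d_i*a_i - m_i, d_{i+1} = (218 - m_{i+1}^2)/d_i, a_{i+1} = floor((a_0 + m_{i+1})/d_{i+1}):
  m_1 = 1*14 - 0 = 14, d_1 = (218 - 14^2)/1 = 22/1 = 22, a_1 = floor((14 + 14)/22) = 1.
  m_2 = 22*1 - 14 = 8, d_2 = (218 - 8^2)/22 = 154/22 = 7, a_2 = floor((14 + 8)/7) = 3.
  m_3 = 7*3 - 8 = 13, d_3 = (218 - 13^2)/7 = 49/7 = 7, a_3 = floor((14 + 13)/7) = 3.
  m_4 = 7*3 - 13 = 8, d_4 = (218 - 8^2)/7 = 154/7 = 22, a_4 = floor((14 + 8)/22) = 1.
  m_5 = 22*1 - 8 = 14, d_5 = (218 - 14^2)/22 = 22/22 = 1, a_5 = floor((14 + 14)/1) = 28.
  m_6 = 1*28 - 14 = 14, d_6 = (218 - 14^2)/1 = 22/1 = 22: (m_6, d_6) = (m_1, d_1) = (14, 22), so from here the quotients repeat a_1, ..., a_5; the period length is 5.
So sqrt(218) = [14; (1, 3, 3, 1, 28)] with period length k = 5.
k is odd, so (p_{k-1}, q_{k-1}) only solves x^2 - 218y^2 = -1 and the fundamental solution of x^2 - 218y^2 = 1 is (p_{2k-1}, q_{2k-1}) = (p_9, q_9); compute convergents through index 9, running through the period twice.
Convergents (p_i = a_i*p_{i-1} + p_{i-2}, q_i = a_i*q_{i-1} + q_{i-2} with p_{-2}=0, p_{-1}=1, q_{-2}=1, q_{-1}=0):
  i=0: a_0=14, p_0 = 14*1 + 0 = 14, q_0 = 14*0 + 1 = 1.
  i=1: a_1=1, p_1 = 1*14 + 1 = 15, q_1 = 1*1 + 0 = 1.
  i=2: a_2=3, p_2 = 3*15 + 14 = 59, q_2 = 3*1 + 1 = 4.
  i=3: a_3=3, p_3 = 3*59 + 15 = 192, q_3 = 3*4 + 1 = 13.
  i=4: a_4=1, p_4 = 1*192 + 59 = 251, q_4 = 1*13 + 4 = 17.
  i=5: a_5=28, p_5 = 28*251 + 192 = 7220, q_5 = 28*17 + 13 = 489.
  i=6: a_6=1, p_6 = 1*7220 + 251 = 7471, q_6 = 1*489 + 17 = 506.
  i=7: a_7=3, p_7 = 3*7471 + 7220 = 29633, q_7 = 3*506 + 489 = 2007.
  i=8: a_8=3, p_8 = 3*29633 + 7471 = 96370, q_8 = 3*2007 + 506 = 6527.
  i=9: a_9=1, p_9 = 1*96370 + 29633 = 126003, q_9 = 1*6527 + 2007 = 8534.
Indeed p_4^2 - 218*q_4^2 = 63001 - 63002 = -1, not +1.
Check: 126003^2 - 218*8534^2 = 15876756009 - 15876756008 = 1, so (x, y) = (126003, 8534) solves the equation, and by the theorem it is the least positive solution.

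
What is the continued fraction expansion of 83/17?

Run the Euclidean algorithm on 83 and 17; the successive quotients are the partial quotients a_0, a_1, ... (each step inverts the fractional part left over by the previous one):
  83 = 4*17 + 15, so a_0 = 4.
  17 = 1*15 + 2, so a_1 = 1.
  15 = 7*2 + 1, so a_2 = 7.
  2 = 2*1 + 0, so a_3 = 2.
The remainder reaches 0 after 4 divisions, so the expansion has 4 partial quotients, read off in order.

[4; 1, 7, 2]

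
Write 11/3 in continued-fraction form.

Run the Euclidean algorithm on 11 and 3; the successive quotients are the partial quotients a_0, a_1, ... (each step inverts the fractional part left over by the previous one):
  11 = 3*3 + 2, so a_0 = 3.
  3 = 1*2 + 1, so a_1 = 1.
  2 = 2*1 + 0, so a_2 = 2.
The remainder reaches 0 after 3 divisions, so the expansion has 3 partial quotients, read off in order.

[3; 1, 2]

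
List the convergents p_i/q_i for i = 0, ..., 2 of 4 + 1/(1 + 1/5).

Using the convergent recurrence p_i = a_i*p_{i-1} + p_{i-2}, q_i = a_i*q_{i-1} + q_{i-2} with p_{-2}=0, p_{-1}=1, q_{-2}=1, q_{-1}=0:
  i=0: a_0=4, p_0 = 4*1 + 0 = 4, q_0 = 4*0 + 1 = 1.
  i=1: a_1=1, p_1 = 1*4 + 1 = 5, q_1 = 1*1 + 0 = 1.
  i=2: a_2=5, p_2 = 5*5 + 4 = 29, q_2 = 5*1 + 1 = 6.

4/1, 5/1, 29/6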